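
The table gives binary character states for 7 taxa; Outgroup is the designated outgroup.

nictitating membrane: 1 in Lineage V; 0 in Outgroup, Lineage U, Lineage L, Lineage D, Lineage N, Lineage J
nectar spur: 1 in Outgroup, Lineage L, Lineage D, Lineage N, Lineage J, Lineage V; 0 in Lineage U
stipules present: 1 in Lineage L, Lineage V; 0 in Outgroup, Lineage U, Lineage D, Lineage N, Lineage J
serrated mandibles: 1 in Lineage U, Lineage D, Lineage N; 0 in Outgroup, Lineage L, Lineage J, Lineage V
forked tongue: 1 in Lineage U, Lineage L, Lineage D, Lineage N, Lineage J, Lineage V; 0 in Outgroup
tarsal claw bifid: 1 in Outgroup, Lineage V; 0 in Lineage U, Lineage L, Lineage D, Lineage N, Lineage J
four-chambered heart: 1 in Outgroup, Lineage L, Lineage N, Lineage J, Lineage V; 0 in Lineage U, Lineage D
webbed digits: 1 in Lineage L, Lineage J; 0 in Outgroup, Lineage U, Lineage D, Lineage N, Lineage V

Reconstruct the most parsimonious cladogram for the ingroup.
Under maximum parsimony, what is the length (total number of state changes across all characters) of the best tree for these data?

Character polarity is set by the outgroup: the derived state is whichever differs from the outgroup's state, so for nectar spur, tarsal claw bifid, four-chambered heart the derived state is '0', and for the remaining characters it is '1'.
nictitating membrane (derived state '1') is unique to Lineage V (autapomorphy; uninformative for grouping).
nectar spur (derived state '0') is unique to Lineage U (autapomorphy; uninformative for grouping).
stipules present groups Lineage L and Lineage V, which is incompatible with the clades supported by the remaining characters; treating it as convergent (homoplasy) costs fewer steps than any alternative tree.
serrated mandibles (derived state '1') is shared by Lineage D, Lineage N, and Lineage U — a synapomorphy uniting that clade.
forked tongue (derived state '1') is shared by all ingroup taxa — unites the whole ingroup.
tarsal claw bifid: derived state '0' in Lineage D, Lineage J, Lineage L, Lineage N, and Lineage U only — synapomorphy for {Lineage D, Lineage J, Lineage L, Lineage N, Lineage U}.
four-chambered heart (derived state '0') is shared by Lineage D and Lineage U — a synapomorphy uniting that clade.
webbed digits: derived state '1' in Lineage J and Lineage L only — synapomorphy for {Lineage J, Lineage L}.
Most parsimonious ingroup topology: ((((Lineage U,Lineage D),Lineage N),(Lineage L,Lineage J)),Lineage V).
Changes per character on this tree: nictitating membrane: 1; nectar spur: 1; stipules present: 2; serrated mandibles: 1; forked tongue: 1; tarsal claw bifid: 1; four-chambered heart: 1; webbed digits: 1.
Total = 9.

9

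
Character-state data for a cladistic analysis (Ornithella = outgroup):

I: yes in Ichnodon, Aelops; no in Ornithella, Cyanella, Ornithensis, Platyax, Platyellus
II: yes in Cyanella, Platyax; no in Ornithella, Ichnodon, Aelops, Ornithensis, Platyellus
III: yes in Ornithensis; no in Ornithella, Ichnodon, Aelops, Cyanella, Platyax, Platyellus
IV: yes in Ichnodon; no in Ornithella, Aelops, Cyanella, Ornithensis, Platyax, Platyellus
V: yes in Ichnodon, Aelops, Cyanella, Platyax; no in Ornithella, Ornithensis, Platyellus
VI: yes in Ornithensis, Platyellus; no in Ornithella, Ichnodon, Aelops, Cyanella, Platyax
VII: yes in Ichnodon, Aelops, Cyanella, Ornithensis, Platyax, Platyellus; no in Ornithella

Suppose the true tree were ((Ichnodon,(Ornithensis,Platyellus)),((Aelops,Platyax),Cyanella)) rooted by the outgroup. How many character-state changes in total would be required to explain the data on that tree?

Map each character onto ((Ichnodon,(Ornithensis,Platyellus)),((Aelops,Platyax),Cyanella)) (rooted by Ornithella) and count the minimum state changes it requires (Fitch parsimony):
I: 2; II: 2; III: 1; IV: 1; V: 2; VI: 1; VII: 1.
Total tree length = 10.

10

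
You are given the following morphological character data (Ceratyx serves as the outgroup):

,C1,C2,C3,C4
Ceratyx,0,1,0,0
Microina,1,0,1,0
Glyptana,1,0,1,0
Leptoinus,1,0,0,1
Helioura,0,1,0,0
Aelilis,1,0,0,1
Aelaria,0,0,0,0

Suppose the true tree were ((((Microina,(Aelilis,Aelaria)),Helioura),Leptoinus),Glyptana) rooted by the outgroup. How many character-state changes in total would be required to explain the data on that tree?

Map each character onto ((((Microina,(Aelilis,Aelaria)),Helioura),Leptoinus),Glyptana) (rooted by Ceratyx) and count the minimum state changes it requires (Fitch parsimony):
C1: 3; C2: 2; C3: 2; C4: 2.
Total tree length = 9.

9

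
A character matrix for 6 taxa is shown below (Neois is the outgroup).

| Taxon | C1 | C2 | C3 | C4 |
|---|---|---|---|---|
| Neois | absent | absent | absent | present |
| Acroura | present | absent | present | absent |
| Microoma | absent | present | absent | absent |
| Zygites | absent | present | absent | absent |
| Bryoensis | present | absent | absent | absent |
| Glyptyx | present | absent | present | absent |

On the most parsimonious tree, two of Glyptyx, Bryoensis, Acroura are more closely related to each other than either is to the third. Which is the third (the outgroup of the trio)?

Character polarity is set by the outgroup: the derived state is whichever differs from the outgroup's state, so for C4 the derived state is 'absent', and for the remaining characters it is 'present'.
Only Acroura, Bryoensis, and Glyptyx show the derived state 'present' for C1, supporting them as a clade.
C2 (derived state 'present') is shared by Microoma and Zygites — a synapomorphy uniting that clade.
C3 (derived state 'present') is shared by Acroura and Glyptyx — a synapomorphy uniting that clade.
All ingroup taxa share the derived state 'absent' for C4; it defines the ingroup but does not resolve relationships within it.
Most parsimonious ingroup topology: (((Acroura,Glyptyx),Bryoensis),(Microoma,Zygites)).
Acroura and Glyptyx share a more recent common ancestor with each other than either does with Bryoensis, so Bryoensis is the least closely related of the three.

Bryoensis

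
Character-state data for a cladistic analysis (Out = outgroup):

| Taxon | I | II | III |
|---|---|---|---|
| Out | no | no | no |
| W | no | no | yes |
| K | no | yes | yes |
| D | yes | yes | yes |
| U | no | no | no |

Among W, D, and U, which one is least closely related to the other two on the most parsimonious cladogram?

The outgroup has state 'no' for every character, so 'yes' is the derived state throughout.
I (derived state 'yes') is unique to D (autapomorphy; uninformative for grouping).
II (derived state 'yes') is shared by D and K — a synapomorphy uniting that clade.
Only D, K, and W show the derived state 'yes' for III, supporting them as a clade.
Most parsimonious ingroup topology: ((W,(K,D)),U).
W and D share a more recent common ancestor with each other than either does with U, so U is the least closely related of the three.

U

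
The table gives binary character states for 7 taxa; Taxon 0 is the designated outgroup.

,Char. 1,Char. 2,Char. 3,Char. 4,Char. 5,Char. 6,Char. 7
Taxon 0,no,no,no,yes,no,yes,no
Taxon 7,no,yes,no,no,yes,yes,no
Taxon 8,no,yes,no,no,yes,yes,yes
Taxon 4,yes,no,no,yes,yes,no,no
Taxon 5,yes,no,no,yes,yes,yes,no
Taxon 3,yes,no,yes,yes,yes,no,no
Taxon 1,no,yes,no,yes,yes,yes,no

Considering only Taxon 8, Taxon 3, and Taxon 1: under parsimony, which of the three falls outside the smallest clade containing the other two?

Character polarity is set by the outgroup: the derived state is whichever differs from the outgroup's state, so for Char. 4, Char. 6 the derived state is 'no', and for the remaining characters it is 'yes'.
Char. 1: derived state 'yes' in Taxon 3, Taxon 4, and Taxon 5 only — synapomorphy for {Taxon 3, Taxon 4, Taxon 5}.
Char. 2: derived state 'yes' in Taxon 1, Taxon 7, and Taxon 8 only — synapomorphy for {Taxon 1, Taxon 7, Taxon 8}.
Char. 3: derived state 'yes' in Taxon 3 only — an autapomorphy, so it tells us nothing about relationships among taxa.
Char. 4: derived state 'no' in Taxon 7 and Taxon 8 only — synapomorphy for {Taxon 7, Taxon 8}.
All ingroup taxa share the derived state 'yes' for Char. 5; it defines the ingroup but does not resolve relationships within it.
Only Taxon 3 and Taxon 4 show the derived state 'no' for Char. 6, supporting them as a clade.
Char. 7: derived state 'yes' in Taxon 8 only — an autapomorphy, so it tells us nothing about relationships among taxa.
Most parsimonious ingroup topology: (((Taxon 7,Taxon 8),Taxon 1),((Taxon 4,Taxon 3),Taxon 5)).
Taxon 1 and Taxon 8 share a more recent common ancestor with each other than either does with Taxon 3, so Taxon 3 is the least closely related of the three.

Taxon 3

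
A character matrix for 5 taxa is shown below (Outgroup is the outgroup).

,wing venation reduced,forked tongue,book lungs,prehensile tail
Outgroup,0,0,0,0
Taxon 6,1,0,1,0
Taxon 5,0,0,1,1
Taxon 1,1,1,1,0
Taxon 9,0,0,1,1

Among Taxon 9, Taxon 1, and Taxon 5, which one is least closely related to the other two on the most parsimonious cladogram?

The outgroup has state '0' for every character, so '1' is the derived state throughout.
wing venation reduced: derived state '1' in Taxon 1 and Taxon 6 only — synapomorphy for {Taxon 1, Taxon 6}.
forked tongue (derived state '1') is unique to Taxon 1 (autapomorphy; uninformative for grouping).
book lungs (derived state '1') is shared by all ingroup taxa — unites the whole ingroup.
prehensile tail (derived state '1') is shared by Taxon 5 and Taxon 9 — a synapomorphy uniting that clade.
Most parsimonious ingroup topology: ((Taxon 6,Taxon 1),(Taxon 5,Taxon 9)).
Taxon 5 and Taxon 9 share a more recent common ancestor with each other than either does with Taxon 1, so Taxon 1 is the least closely related of the three.

Taxon 1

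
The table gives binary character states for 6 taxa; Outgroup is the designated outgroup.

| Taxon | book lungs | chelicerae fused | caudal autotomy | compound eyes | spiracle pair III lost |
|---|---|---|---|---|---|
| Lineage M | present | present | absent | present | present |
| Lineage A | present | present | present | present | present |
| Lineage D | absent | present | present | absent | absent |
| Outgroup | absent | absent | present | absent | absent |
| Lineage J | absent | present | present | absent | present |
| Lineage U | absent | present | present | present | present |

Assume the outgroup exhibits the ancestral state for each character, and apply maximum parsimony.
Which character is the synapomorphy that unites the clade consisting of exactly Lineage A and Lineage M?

Character polarity is set by the outgroup: the derived state is whichever differs from the outgroup's state, so for caudal autotomy the derived state is 'absent', and for the remaining characters it is 'present'.
Only Lineage A and Lineage M show the derived state 'present' for book lungs, supporting them as a clade.
All ingroup taxa share the derived state 'present' for chelicerae fused; it defines the ingroup but does not resolve relationships within it.
caudal autotomy (derived state 'absent') is unique to Lineage M (autapomorphy; uninformative for grouping).
compound eyes: derived state 'present' in Lineage A, Lineage M, and Lineage U only — synapomorphy for {Lineage A, Lineage M, Lineage U}.
spiracle pair III lost: derived state 'present' in Lineage A, Lineage J, Lineage M, and Lineage U only — synapomorphy for {Lineage A, Lineage J, Lineage M, Lineage U}.
Most parsimonious ingroup topology: ((((Lineage A,Lineage M),Lineage U),Lineage J),Lineage D).
The clade {Lineage A, Lineage M} is supported by book lungs: its derived state 'present' occurs in exactly those taxa and in no other taxon (including the outgroup).

book lungs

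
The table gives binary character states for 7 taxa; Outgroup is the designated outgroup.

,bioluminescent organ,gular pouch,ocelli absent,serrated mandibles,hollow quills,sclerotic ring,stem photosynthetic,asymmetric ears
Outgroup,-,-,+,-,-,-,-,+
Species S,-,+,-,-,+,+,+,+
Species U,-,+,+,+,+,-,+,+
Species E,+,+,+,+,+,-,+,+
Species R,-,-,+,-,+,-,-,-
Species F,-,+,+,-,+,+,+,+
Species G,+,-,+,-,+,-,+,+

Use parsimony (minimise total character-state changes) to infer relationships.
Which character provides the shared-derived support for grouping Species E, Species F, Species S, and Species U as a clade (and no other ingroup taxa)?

gular pouch

Character polarity is set by the outgroup: the derived state is whichever differs from the outgroup's state, so for ocelli absent, asymmetric ears the derived state is '-', and for the remaining characters it is '+'.
bioluminescent organ groups Species E and Species G, which is incompatible with the clades supported by the remaining characters; treating it as convergent (homoplasy) costs fewer steps than any alternative tree.
gular pouch: derived state '+' in Species E, Species F, Species S, and Species U only — synapomorphy for {Species E, Species F, Species S, Species U}.
ocelli absent: derived state '-' in Species S only — an autapomorphy, so it tells us nothing about relationships among taxa.
serrated mandibles (derived state '+') is shared by Species E and Species U — a synapomorphy uniting that clade.
All ingroup taxa share the derived state '+' for hollow quills; it defines the ingroup but does not resolve relationships within it.
sclerotic ring: derived state '+' in Species F and Species S only — synapomorphy for {Species F, Species S}.
stem photosynthetic: derived state '+' in Species E, Species F, Species G, Species S, and Species U only — synapomorphy for {Species E, Species F, Species G, Species S, Species U}.
asymmetric ears (derived state '-') is unique to Species R (autapomorphy; uninformative for grouping).
Most parsimonious ingroup topology: ((((Species S,Species F),(Species U,Species E)),Species G),Species R).
The clade {Species E, Species F, Species S, Species U} is supported by gular pouch: its derived state '+' occurs in exactly those taxa and in no other taxon (including the outgroup).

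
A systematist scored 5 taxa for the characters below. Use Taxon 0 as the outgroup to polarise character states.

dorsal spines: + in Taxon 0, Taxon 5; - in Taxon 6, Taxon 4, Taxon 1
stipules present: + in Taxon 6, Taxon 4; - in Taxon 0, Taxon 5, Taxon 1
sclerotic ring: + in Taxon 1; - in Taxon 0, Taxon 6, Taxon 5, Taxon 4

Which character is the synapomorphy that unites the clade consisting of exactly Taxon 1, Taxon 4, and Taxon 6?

Character polarity is set by the outgroup: the derived state is whichever differs from the outgroup's state, so for dorsal spines the derived state is '-', and for the remaining characters it is '+'.
dorsal spines: derived state '-' in Taxon 1, Taxon 4, and Taxon 6 only — synapomorphy for {Taxon 1, Taxon 4, Taxon 6}.
Only Taxon 4 and Taxon 6 show the derived state '+' for stipules present, supporting them as a clade.
sclerotic ring: derived state '+' in Taxon 1 only — an autapomorphy, so it tells us nothing about relationships among taxa.
Most parsimonious ingroup topology: (((Taxon 6,Taxon 4),Taxon 1),Taxon 5).
The clade {Taxon 1, Taxon 4, Taxon 6} is supported by dorsal spines: its derived state '-' occurs in exactly those taxa and in no other taxon (including the outgroup).

dorsal spines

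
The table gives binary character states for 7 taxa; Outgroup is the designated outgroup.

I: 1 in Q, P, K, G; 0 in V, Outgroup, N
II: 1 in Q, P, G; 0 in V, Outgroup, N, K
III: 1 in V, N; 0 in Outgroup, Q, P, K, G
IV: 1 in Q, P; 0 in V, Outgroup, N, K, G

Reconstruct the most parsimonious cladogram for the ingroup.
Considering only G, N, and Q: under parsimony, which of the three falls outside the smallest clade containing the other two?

The outgroup has state '0' for every character, so '1' is the derived state throughout.
Only G, K, P, and Q show the derived state '1' for I, supporting them as a clade.
II (derived state '1') is shared by G, P, and Q — a synapomorphy uniting that clade.
III (derived state '1') is shared by N and V — a synapomorphy uniting that clade.
IV (derived state '1') is shared by P and Q — a synapomorphy uniting that clade.
Most parsimonious ingroup topology: ((((P,Q),G),K),(N,V)).
G and Q share a more recent common ancestor with each other than either does with N, so N is the least closely related of the three.

N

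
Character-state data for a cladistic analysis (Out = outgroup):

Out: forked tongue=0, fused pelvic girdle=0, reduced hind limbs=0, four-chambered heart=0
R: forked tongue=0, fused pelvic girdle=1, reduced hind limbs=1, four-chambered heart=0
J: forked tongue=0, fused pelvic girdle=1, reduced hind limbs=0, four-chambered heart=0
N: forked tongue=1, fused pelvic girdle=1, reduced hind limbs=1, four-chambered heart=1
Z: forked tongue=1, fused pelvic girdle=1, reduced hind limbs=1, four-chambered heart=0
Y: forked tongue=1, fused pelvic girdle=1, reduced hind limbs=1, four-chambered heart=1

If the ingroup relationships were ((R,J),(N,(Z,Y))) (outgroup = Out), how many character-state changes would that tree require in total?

6

Map each character onto ((R,J),(N,(Z,Y))) (rooted by Out) and count the minimum state changes it requires (Fitch parsimony):
forked tongue: 1; fused pelvic girdle: 1; reduced hind limbs: 2; four-chambered heart: 2.
Total tree length = 6.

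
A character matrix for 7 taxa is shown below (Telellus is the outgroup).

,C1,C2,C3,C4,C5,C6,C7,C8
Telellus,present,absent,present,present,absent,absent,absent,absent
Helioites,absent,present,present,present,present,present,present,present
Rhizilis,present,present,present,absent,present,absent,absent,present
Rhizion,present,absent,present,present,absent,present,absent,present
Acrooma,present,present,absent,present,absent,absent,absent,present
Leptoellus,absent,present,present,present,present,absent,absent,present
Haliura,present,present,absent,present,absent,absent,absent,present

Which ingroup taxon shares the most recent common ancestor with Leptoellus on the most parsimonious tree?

Character polarity is set by the outgroup: the derived state is whichever differs from the outgroup's state, so for C1, C3, C4 the derived state is 'absent', and for the remaining characters it is 'present'.
C1: derived state 'absent' in Helioites and Leptoellus only — synapomorphy for {Helioites, Leptoellus}.
Only Acrooma, Haliura, Helioites, Leptoellus, and Rhizilis show the derived state 'present' for C2, supporting them as a clade.
C3 (derived state 'absent') is shared by Acrooma and Haliura — a synapomorphy uniting that clade.
C4 (derived state 'absent') is unique to Rhizilis (autapomorphy; uninformative for grouping).
C5 (derived state 'present') is shared by Helioites, Leptoellus, and Rhizilis — a synapomorphy uniting that clade.
C6 groups Helioites and Rhizion, which is incompatible with the clades supported by the remaining characters; treating it as convergent (homoplasy) costs fewer steps than any alternative tree.
C7 (derived state 'present') is unique to Helioites (autapomorphy; uninformative for grouping).
C8 (derived state 'present') is shared by all ingroup taxa — unites the whole ingroup.
Most parsimonious ingroup topology: ((((Helioites,Leptoellus),Rhizilis),(Acrooma,Haliura)),Rhizion).
Leptoellus and Helioites form a cherry on this tree, so they are sister taxa.

Helioites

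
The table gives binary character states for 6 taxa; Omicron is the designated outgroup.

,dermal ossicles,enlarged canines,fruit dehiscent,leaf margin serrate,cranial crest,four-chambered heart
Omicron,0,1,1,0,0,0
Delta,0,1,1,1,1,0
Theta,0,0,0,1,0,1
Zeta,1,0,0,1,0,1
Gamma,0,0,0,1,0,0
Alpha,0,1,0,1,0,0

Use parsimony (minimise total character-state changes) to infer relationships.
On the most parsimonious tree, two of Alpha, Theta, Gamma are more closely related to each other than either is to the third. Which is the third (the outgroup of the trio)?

Alpha

Character polarity is set by the outgroup: the derived state is whichever differs from the outgroup's state, so for enlarged canines, fruit dehiscent the derived state is '0', and for the remaining characters it is '1'.
dermal ossicles (derived state '1') is unique to Zeta (autapomorphy; uninformative for grouping).
enlarged canines (derived state '0') is shared by Gamma, Theta, and Zeta — a synapomorphy uniting that clade.
fruit dehiscent (derived state '0') is shared by Alpha, Gamma, Theta, and Zeta — a synapomorphy uniting that clade.
All ingroup taxa share the derived state '1' for leaf margin serrate; it defines the ingroup but does not resolve relationships within it.
cranial crest: derived state '1' in Delta only — an autapomorphy, so it tells us nothing about relationships among taxa.
four-chambered heart: derived state '1' in Theta and Zeta only — synapomorphy for {Theta, Zeta}.
Most parsimonious ingroup topology: (Delta,(((Theta,Zeta),Gamma),Alpha)).
Gamma and Theta share a more recent common ancestor with each other than either does with Alpha, so Alpha is the least closely related of the three.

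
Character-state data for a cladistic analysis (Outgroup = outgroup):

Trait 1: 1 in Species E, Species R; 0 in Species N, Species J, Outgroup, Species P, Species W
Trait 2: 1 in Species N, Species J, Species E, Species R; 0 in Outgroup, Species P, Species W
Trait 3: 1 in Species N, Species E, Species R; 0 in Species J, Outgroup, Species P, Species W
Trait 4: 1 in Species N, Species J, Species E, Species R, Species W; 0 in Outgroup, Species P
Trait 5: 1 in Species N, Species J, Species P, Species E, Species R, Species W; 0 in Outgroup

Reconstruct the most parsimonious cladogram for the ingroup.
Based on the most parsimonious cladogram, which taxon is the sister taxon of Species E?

The outgroup has state '0' for every character, so '1' is the derived state throughout.
Trait 1: derived state '1' in Species E and Species R only — synapomorphy for {Species E, Species R}.
Trait 2 (derived state '1') is shared by Species E, Species J, Species N, and Species R — a synapomorphy uniting that clade.
Only Species E, Species N, and Species R show the derived state '1' for Trait 3, supporting them as a clade.
Trait 4: derived state '1' in Species E, Species J, Species N, Species R, and Species W only — synapomorphy for {Species E, Species J, Species N, Species R, Species W}.
All ingroup taxa share the derived state '1' for Trait 5; it defines the ingroup but does not resolve relationships within it.
Most parsimonious ingroup topology: ((Species W,((Species N,(Species E,Species R)),Species J)),Species P).
Species E and Species R form a cherry on this tree, so they are sister taxa.

Species R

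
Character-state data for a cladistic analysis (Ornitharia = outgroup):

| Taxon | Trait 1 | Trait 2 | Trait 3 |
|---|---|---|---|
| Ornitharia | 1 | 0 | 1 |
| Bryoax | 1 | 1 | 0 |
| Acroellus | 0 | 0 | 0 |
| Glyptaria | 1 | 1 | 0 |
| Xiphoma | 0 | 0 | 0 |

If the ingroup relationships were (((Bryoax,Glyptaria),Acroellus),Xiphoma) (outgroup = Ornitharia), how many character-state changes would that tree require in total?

Map each character onto (((Bryoax,Glyptaria),Acroellus),Xiphoma) (rooted by Ornitharia) and count the minimum state changes it requires (Fitch parsimony):
Trait 1: 2; Trait 2: 1; Trait 3: 1.
Total tree length = 4.

4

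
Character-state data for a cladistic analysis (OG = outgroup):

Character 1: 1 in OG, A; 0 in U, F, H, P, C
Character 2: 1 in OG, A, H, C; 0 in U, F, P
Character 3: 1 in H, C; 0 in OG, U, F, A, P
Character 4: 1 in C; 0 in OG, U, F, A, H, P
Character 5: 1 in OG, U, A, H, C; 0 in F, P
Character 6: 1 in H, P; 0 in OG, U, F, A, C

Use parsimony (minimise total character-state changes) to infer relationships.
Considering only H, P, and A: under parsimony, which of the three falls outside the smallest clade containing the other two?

Character polarity is set by the outgroup: the derived state is whichever differs from the outgroup's state, so for Character 1, Character 2, Character 5 the derived state is '0', and for the remaining characters it is '1'.
Only C, F, H, P, and U show the derived state '0' for Character 1, supporting them as a clade.
Only F, P, and U show the derived state '0' for Character 2, supporting them as a clade.
Character 3: derived state '1' in C and H only — synapomorphy for {C, H}.
Character 4: derived state '1' in C only — an autapomorphy, so it tells us nothing about relationships among taxa.
Character 5: derived state '0' in F and P only — synapomorphy for {F, P}.
Character 6 (state '1') occurs in H and P but conflicts with the nesting implied by the other characters — most parsimoniously interpreted as homoplasy.
Most parsimonious ingroup topology: ((((P,F),U),(H,C)),A).
P and H share a more recent common ancestor with each other than either does with A, so A is the least closely related of the three.

A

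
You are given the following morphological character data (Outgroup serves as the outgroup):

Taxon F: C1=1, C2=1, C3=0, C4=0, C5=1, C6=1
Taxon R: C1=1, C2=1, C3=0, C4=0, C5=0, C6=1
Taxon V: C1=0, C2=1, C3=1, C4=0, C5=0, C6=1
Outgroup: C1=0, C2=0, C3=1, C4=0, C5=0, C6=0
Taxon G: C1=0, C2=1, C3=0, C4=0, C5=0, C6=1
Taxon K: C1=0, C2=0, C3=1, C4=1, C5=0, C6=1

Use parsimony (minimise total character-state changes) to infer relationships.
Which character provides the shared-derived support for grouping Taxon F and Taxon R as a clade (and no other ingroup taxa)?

Character polarity is set by the outgroup: the derived state is whichever differs from the outgroup's state, so for C3 the derived state is '0', and for the remaining characters it is '1'.
C1: derived state '1' in Taxon F and Taxon R only — synapomorphy for {Taxon F, Taxon R}.
Only Taxon F, Taxon G, Taxon R, and Taxon V show the derived state '1' for C2, supporting them as a clade.
C3: derived state '0' in Taxon F, Taxon G, and Taxon R only — synapomorphy for {Taxon F, Taxon G, Taxon R}.
C4 (derived state '1') is unique to Taxon K (autapomorphy; uninformative for grouping).
C5 (derived state '1') is unique to Taxon F (autapomorphy; uninformative for grouping).
All ingroup taxa share the derived state '1' for C6; it defines the ingroup but does not resolve relationships within it.
Most parsimonious ingroup topology: (Taxon K,(((Taxon R,Taxon F),Taxon G),Taxon V)).
The clade {Taxon F, Taxon R} is supported by C1: its derived state '1' occurs in exactly those taxa and in no other taxon (including the outgroup).

C1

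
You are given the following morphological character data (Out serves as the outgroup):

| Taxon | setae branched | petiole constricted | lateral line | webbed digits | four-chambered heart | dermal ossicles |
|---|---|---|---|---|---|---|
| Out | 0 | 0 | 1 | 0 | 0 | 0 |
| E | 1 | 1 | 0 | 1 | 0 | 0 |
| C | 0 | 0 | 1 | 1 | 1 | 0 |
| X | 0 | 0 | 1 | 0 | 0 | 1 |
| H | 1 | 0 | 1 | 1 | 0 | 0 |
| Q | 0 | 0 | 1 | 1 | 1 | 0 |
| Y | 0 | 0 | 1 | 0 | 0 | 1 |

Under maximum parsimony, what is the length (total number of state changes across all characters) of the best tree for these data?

6

Character polarity is set by the outgroup: the derived state is whichever differs from the outgroup's state, so for lateral line the derived state is '0', and for the remaining characters it is '1'.
setae branched: derived state '1' in E and H only — synapomorphy for {E, H}.
petiole constricted (derived state '1') is unique to E (autapomorphy; uninformative for grouping).
lateral line (derived state '0') is unique to E (autapomorphy; uninformative for grouping).
webbed digits (derived state '1') is shared by C, E, H, and Q — a synapomorphy uniting that clade.
four-chambered heart: derived state '1' in C and Q only — synapomorphy for {C, Q}.
dermal ossicles (derived state '1') is shared by X and Y — a synapomorphy uniting that clade.
Most parsimonious ingroup topology: (((E,H),(C,Q)),(X,Y)).
Changes per character on this tree: setae branched: 1; petiole constricted: 1; lateral line: 1; webbed digits: 1; four-chambered heart: 1; dermal ossicles: 1.
Total = 6.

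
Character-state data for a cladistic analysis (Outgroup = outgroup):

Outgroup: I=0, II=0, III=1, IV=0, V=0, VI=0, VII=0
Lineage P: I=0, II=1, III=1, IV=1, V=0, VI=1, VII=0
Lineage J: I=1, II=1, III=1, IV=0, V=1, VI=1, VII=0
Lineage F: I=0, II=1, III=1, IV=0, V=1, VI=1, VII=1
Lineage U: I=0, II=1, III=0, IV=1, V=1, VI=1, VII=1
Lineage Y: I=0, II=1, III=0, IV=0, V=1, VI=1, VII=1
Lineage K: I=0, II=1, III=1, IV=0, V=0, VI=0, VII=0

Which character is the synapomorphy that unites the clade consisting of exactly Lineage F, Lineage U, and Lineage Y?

VII

Character polarity is set by the outgroup: the derived state is whichever differs from the outgroup's state, so for III the derived state is '0', and for the remaining characters it is '1'.
I (derived state '1') is unique to Lineage J (autapomorphy; uninformative for grouping).
All ingroup taxa share the derived state '1' for II; it defines the ingroup but does not resolve relationships within it.
III: derived state '0' in Lineage U and Lineage Y only — synapomorphy for {Lineage U, Lineage Y}.
IV groups Lineage P and Lineage U, which is incompatible with the clades supported by the remaining characters; treating it as convergent (homoplasy) costs fewer steps than any alternative tree.
Only Lineage F, Lineage J, Lineage U, and Lineage Y show the derived state '1' for V, supporting them as a clade.
VI (derived state '1') is shared by Lineage F, Lineage J, Lineage P, Lineage U, and Lineage Y — a synapomorphy uniting that clade.
VII: derived state '1' in Lineage F, Lineage U, and Lineage Y only — synapomorphy for {Lineage F, Lineage U, Lineage Y}.
Most parsimonious ingroup topology: ((Lineage P,(Lineage J,(Lineage F,(Lineage U,Lineage Y)))),Lineage K).
The clade {Lineage F, Lineage U, Lineage Y} is supported by VII: its derived state '1' occurs in exactly those taxa and in no other taxon (including the outgroup).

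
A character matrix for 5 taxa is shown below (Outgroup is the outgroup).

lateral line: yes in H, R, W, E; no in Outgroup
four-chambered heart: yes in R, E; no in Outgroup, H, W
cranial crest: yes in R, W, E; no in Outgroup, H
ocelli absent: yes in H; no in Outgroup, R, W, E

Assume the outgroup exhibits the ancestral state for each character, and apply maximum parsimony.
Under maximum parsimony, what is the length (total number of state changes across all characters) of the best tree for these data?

The outgroup has state 'no' for every character, so 'yes' is the derived state throughout.
lateral line (derived state 'yes') is shared by all ingroup taxa — unites the whole ingroup.
Only E and R show the derived state 'yes' for four-chambered heart, supporting them as a clade.
cranial crest: derived state 'yes' in E, R, and W only — synapomorphy for {E, R, W}.
ocelli absent: derived state 'yes' in H only — an autapomorphy, so it tells us nothing about relationships among taxa.
Most parsimonious ingroup topology: (H,((R,E),W)).
Changes per character on this tree: lateral line: 1; four-chambered heart: 1; cranial crest: 1; ocelli absent: 1.
Total = 4.

4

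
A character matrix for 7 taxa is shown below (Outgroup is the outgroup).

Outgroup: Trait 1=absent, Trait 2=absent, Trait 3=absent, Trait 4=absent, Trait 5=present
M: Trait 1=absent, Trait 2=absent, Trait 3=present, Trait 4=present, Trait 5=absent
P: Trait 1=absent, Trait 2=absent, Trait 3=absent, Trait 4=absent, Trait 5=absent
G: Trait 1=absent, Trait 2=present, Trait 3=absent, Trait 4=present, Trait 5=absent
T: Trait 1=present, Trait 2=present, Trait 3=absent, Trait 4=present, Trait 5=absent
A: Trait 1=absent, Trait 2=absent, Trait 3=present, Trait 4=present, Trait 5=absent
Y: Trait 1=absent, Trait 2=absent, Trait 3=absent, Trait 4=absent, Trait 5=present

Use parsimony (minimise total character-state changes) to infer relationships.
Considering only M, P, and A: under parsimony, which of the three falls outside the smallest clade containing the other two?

Character polarity is set by the outgroup: the derived state is whichever differs from the outgroup's state, so for Trait 5 the derived state is 'absent', and for the remaining characters it is 'present'.
Trait 1 (derived state 'present') is unique to T (autapomorphy; uninformative for grouping).
Only G and T show the derived state 'present' for Trait 2, supporting them as a clade.
Only A and M show the derived state 'present' for Trait 3, supporting them as a clade.
Trait 4 (derived state 'present') is shared by A, G, M, and T — a synapomorphy uniting that clade.
Trait 5: derived state 'absent' in A, G, M, P, and T only — synapomorphy for {A, G, M, P, T}.
Most parsimonious ingroup topology: ((((M,A),(G,T)),P),Y).
M and A share a more recent common ancestor with each other than either does with P, so P is the least closely related of the three.

P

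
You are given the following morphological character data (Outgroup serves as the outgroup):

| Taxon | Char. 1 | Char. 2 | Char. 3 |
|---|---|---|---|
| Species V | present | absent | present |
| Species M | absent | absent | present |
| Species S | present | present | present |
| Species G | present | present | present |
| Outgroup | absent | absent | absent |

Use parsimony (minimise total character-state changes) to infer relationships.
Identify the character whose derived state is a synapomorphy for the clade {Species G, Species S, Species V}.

Char. 1

The outgroup has state 'absent' for every character, so 'present' is the derived state throughout.
Char. 1: derived state 'present' in Species G, Species S, and Species V only — synapomorphy for {Species G, Species S, Species V}.
Char. 2 (derived state 'present') is shared by Species G and Species S — a synapomorphy uniting that clade.
Char. 3 (derived state 'present') is shared by all ingroup taxa — unites the whole ingroup.
Most parsimonious ingroup topology: (((Species S,Species G),Species V),Species M).
The clade {Species G, Species S, Species V} is supported by Char. 1: its derived state 'present' occurs in exactly those taxa and in no other taxon (including the outgroup).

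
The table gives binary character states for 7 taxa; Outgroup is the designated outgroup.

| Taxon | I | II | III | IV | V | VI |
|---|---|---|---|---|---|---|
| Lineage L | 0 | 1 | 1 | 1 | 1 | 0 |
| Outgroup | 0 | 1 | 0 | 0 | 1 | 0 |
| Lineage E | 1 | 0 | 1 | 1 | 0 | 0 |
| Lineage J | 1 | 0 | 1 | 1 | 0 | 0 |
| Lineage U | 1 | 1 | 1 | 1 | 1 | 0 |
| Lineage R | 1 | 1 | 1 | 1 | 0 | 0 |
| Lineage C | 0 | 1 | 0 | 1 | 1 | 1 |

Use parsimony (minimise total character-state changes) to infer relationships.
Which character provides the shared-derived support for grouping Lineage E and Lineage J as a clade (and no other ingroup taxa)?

II

Character polarity is set by the outgroup: the derived state is whichever differs from the outgroup's state, so for II, V the derived state is '0', and for the remaining characters it is '1'.
I: derived state '1' in Lineage E, Lineage J, Lineage R, and Lineage U only — synapomorphy for {Lineage E, Lineage J, Lineage R, Lineage U}.
II (derived state '0') is shared by Lineage E and Lineage J — a synapomorphy uniting that clade.
III: derived state '1' in Lineage E, Lineage J, Lineage L, Lineage R, and Lineage U only — synapomorphy for {Lineage E, Lineage J, Lineage L, Lineage R, Lineage U}.
All ingroup taxa share the derived state '1' for IV; it defines the ingroup but does not resolve relationships within it.
V: derived state '0' in Lineage E, Lineage J, and Lineage R only — synapomorphy for {Lineage E, Lineage J, Lineage R}.
VI (derived state '1') is unique to Lineage C (autapomorphy; uninformative for grouping).
Most parsimonious ingroup topology: ((((Lineage R,(Lineage E,Lineage J)),Lineage U),Lineage L),Lineage C).
The clade {Lineage E, Lineage J} is supported by II: its derived state '0' occurs in exactly those taxa and in no other taxon (including the outgroup).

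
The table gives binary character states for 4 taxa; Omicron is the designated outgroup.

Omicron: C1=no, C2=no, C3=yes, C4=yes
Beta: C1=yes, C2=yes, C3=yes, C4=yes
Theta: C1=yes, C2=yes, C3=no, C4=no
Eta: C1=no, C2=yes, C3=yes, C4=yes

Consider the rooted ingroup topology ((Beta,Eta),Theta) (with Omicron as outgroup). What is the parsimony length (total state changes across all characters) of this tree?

Map each character onto ((Beta,Eta),Theta) (rooted by Omicron) and count the minimum state changes it requires (Fitch parsimony):
C1: 2; C2: 1; C3: 1; C4: 1.
Total tree length = 5.

5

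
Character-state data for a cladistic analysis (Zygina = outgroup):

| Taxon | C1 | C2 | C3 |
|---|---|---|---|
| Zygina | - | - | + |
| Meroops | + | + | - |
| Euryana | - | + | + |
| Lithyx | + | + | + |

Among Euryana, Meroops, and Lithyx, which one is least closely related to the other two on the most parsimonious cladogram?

Euryana

Character polarity is set by the outgroup: the derived state is whichever differs from the outgroup's state, so for C3 the derived state is '-', and for the remaining characters it is '+'.
C1: derived state '+' in Lithyx and Meroops only — synapomorphy for {Lithyx, Meroops}.
C2 (derived state '+') is shared by all ingroup taxa — unites the whole ingroup.
C3: derived state '-' in Meroops only — an autapomorphy, so it tells us nothing about relationships among taxa.
Most parsimonious ingroup topology: ((Meroops,Lithyx),Euryana).
Meroops and Lithyx share a more recent common ancestor with each other than either does with Euryana, so Euryana is the least closely related of the three.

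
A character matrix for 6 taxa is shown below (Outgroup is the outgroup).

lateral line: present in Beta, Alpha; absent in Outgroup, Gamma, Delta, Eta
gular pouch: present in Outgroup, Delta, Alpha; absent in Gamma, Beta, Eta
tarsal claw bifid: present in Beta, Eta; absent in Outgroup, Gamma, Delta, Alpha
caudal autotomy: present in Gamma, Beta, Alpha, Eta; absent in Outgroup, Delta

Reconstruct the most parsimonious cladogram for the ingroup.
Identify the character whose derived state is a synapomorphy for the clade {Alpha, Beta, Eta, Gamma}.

Character polarity is set by the outgroup: the derived state is whichever differs from the outgroup's state, so for gular pouch the derived state is 'absent', and for the remaining characters it is 'present'.
lateral line groups Alpha and Beta, which is incompatible with the clades supported by the remaining characters; treating it as convergent (homoplasy) costs fewer steps than any alternative tree.
Only Beta, Eta, and Gamma show the derived state 'absent' for gular pouch, supporting them as a clade.
tarsal claw bifid: derived state 'present' in Beta and Eta only — synapomorphy for {Beta, Eta}.
caudal autotomy: derived state 'present' in Alpha, Beta, Eta, and Gamma only — synapomorphy for {Alpha, Beta, Eta, Gamma}.
Most parsimonious ingroup topology: ((Alpha,(Gamma,(Beta,Eta))),Delta).
The clade {Alpha, Beta, Eta, Gamma} is supported by caudal autotomy: its derived state 'present' occurs in exactly those taxa and in no other taxon (including the outgroup).

caudal autotomy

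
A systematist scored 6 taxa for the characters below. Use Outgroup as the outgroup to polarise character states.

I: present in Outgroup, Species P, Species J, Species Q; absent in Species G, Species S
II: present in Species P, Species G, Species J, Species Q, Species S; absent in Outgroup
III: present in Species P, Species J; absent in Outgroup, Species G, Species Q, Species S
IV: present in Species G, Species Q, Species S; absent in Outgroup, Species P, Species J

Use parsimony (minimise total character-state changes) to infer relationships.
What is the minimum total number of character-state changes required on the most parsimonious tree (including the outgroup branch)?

4

Character polarity is set by the outgroup: the derived state is whichever differs from the outgroup's state, so for I the derived state is 'absent', and for the remaining characters it is 'present'.
Only Species G and Species S show the derived state 'absent' for I, supporting them as a clade.
II (derived state 'present') is shared by all ingroup taxa — unites the whole ingroup.
III (derived state 'present') is shared by Species J and Species P — a synapomorphy uniting that clade.
IV (derived state 'present') is shared by Species G, Species Q, and Species S — a synapomorphy uniting that clade.
Most parsimonious ingroup topology: ((Species P,Species J),((Species G,Species S),Species Q)).
Changes per character on this tree: I: 1; II: 1; III: 1; IV: 1.
Total = 4.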